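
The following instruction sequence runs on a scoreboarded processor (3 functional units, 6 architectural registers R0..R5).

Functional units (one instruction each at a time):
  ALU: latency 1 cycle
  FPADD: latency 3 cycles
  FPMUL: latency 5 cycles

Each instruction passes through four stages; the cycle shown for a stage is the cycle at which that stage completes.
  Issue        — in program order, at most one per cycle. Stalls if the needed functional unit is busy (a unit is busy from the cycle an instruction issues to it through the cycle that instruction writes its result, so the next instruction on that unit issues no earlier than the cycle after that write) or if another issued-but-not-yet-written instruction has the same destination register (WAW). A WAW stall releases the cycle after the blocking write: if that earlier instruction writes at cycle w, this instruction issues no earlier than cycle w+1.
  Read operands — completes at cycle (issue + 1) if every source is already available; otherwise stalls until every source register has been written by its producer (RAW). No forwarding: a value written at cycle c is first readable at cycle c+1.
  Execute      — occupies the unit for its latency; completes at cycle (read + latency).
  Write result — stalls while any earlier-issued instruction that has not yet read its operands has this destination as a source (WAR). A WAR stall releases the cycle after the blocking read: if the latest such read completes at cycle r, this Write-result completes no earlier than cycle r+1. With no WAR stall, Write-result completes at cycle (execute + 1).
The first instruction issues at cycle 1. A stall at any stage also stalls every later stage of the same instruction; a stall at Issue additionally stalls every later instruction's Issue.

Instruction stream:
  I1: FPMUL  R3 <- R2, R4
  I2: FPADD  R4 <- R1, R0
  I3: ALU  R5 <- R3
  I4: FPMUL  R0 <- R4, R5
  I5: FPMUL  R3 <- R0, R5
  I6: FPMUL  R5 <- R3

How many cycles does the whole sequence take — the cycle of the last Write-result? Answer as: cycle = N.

[1] issue I1 (FPMUL)
[2] I1 read-ops, issue I2 (FPADD)
[3] I2 read-ops, issue I3 (ALU)
[6] I2 finished on FPADD
[7] I1 finished on FPMUL, I2→R4
[8] I1→R3
[9] I3 read-ops, issue I4 (FPMUL)
[10] I3 finished on ALU
[11] I3→R5
[12] I4 read-ops
[17] I4 finished on FPMUL
[18] I4→R0
[19] issue I5 (FPMUL)
[20] I5 read-ops
[25] I5 finished on FPMUL
[26] I5→R3
[27] issue I6 (FPMUL)
[28] I6 read-ops
[33] I6 finished on FPMUL
[34] I6→R5

cycle = 34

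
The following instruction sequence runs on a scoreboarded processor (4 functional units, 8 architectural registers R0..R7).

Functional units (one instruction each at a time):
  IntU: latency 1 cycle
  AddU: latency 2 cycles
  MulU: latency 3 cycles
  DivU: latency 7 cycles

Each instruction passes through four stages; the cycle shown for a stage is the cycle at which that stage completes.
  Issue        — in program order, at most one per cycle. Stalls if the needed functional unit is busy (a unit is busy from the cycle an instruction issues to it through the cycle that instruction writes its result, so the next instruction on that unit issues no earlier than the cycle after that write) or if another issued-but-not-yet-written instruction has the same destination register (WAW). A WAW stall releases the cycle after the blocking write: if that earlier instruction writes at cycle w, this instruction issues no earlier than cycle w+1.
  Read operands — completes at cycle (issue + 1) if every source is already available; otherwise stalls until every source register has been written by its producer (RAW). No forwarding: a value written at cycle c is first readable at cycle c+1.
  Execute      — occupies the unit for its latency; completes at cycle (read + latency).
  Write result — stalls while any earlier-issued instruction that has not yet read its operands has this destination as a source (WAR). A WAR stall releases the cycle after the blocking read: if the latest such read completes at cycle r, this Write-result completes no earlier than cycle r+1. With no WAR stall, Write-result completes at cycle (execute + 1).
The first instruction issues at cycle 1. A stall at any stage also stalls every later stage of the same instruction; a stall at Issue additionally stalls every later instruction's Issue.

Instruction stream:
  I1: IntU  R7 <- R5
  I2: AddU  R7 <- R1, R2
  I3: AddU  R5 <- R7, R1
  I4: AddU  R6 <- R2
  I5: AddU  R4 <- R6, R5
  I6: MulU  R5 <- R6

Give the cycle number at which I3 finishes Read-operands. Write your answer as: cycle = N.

cycle = 11

I1 -> (1, 2, 3, 4)
I2 -> (5, 6, 8, 9)  // WAW R7: wait I1 write@4
I3 -> (10, 11, 13, 14)  // struct: AddU busy until I2 writes@9
I4 -> (15, 16, 18, 19)  // struct: AddU busy until I3 writes@14
I5 -> (20, 21, 23, 24)  // struct: AddU busy until I4 writes@19
I6 -> (21, 22, 25, 26)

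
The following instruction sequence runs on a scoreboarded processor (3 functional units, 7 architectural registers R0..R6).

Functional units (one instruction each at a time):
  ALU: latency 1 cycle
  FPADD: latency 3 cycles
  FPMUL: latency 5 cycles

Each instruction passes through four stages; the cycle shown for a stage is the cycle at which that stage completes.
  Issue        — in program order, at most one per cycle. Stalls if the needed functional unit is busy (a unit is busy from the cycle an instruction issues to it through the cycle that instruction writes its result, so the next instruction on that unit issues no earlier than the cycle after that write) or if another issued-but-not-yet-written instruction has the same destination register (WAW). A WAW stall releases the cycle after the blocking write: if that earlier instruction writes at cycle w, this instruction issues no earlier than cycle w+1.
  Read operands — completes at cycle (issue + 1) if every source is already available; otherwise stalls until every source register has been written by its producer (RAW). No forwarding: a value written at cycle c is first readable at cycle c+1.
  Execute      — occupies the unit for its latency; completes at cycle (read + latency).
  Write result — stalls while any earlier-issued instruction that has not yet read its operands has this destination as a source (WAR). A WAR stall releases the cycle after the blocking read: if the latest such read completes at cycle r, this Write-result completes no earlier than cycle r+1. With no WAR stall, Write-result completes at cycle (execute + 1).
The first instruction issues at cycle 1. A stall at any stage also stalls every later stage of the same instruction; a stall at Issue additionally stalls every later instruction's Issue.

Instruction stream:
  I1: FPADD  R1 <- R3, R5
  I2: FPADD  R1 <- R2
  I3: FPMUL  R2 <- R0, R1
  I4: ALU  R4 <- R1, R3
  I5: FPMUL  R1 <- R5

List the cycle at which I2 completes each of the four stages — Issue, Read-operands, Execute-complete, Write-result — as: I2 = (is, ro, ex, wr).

I2 = (7, 8, 11, 12)

1) issue 1, read 2, done 5, write 6
2) issue 7, read 8, done 11, write 12  <struct: FPADD busy until I1 writes@6>
3) issue 8, read 13, done 18, write 19  <RAW R1: wait I2 write@12>
4) issue 9, read 13, done 14, write 15  <RAW R1: wait I2 write@12>
5) issue 20, read 21, done 26, write 27  <struct: FPMUL busy until I3 writes@19>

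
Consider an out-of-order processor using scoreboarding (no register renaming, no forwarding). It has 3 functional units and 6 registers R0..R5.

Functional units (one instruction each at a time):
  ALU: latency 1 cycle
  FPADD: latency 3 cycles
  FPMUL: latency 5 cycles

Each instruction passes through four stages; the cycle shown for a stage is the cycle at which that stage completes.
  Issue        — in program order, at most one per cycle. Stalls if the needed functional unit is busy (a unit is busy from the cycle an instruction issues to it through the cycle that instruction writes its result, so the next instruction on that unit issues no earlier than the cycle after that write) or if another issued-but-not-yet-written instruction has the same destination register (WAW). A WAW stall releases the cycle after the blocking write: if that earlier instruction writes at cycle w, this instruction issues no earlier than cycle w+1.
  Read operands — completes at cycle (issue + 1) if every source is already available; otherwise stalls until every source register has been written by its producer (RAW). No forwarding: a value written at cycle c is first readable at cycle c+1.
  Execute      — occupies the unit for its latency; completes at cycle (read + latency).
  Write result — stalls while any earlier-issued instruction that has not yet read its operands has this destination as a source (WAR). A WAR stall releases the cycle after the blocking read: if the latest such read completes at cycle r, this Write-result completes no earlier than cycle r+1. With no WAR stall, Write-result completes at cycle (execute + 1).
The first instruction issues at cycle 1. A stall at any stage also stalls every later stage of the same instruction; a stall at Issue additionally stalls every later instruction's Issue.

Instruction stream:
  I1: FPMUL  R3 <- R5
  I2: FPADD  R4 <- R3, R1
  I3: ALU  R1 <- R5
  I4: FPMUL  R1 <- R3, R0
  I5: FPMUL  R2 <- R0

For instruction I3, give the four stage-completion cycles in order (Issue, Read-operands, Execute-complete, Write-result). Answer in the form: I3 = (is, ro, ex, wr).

I3 = (3, 4, 5, 10)

cycle 1: I1 dispatched to FPMUL
cycle 2: I1 operands ready · I2 dispatched to FPADD
cycle 3: I3 dispatched to ALU
cycle 4: I3 operands ready
cycle 5: I3 complete
cycle 7: I1 complete
cycle 8: R3←I1
cycle 9: I2 operands ready
cycle 10: R1←I3
cycle 11: I4 dispatched to FPMUL
cycle 12: I2 complete · I4 operands ready
cycle 13: R4←I2
cycle 17: I4 complete
cycle 18: R1←I4
cycle 19: I5 dispatched to FPMUL
cycle 20: I5 operands ready
cycle 25: I5 complete
cycle 26: R2←I5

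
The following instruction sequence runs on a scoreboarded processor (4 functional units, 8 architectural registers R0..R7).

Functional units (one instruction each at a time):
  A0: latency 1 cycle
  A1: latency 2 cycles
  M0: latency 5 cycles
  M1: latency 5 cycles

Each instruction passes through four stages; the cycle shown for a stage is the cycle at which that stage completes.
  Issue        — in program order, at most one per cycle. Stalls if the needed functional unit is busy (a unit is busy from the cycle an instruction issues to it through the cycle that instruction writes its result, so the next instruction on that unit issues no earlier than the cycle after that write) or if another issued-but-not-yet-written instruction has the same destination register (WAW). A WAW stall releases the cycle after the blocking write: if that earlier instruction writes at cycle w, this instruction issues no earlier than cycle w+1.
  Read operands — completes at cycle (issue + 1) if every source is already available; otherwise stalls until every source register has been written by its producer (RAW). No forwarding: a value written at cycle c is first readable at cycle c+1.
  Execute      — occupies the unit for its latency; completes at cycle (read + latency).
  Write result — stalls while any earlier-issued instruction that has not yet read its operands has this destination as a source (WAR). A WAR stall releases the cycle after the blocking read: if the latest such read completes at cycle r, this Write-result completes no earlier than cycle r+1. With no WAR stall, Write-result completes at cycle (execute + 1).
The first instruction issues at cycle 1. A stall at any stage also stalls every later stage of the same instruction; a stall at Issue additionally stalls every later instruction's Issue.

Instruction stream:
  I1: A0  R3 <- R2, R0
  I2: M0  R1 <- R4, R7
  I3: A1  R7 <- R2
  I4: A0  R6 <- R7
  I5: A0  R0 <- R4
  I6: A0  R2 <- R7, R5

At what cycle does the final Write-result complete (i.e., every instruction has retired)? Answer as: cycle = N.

cycle = 18

1) issue 1, read 2, done 3, write 4
2) issue 2, read 3, done 8, write 9
3) issue 3, read 4, done 6, write 7
4) issue 5, read 8, done 9, write 10  <struct: A0 busy until I1 writes@4 / RAW R7: wait I3 write@7>
5) issue 11, read 12, done 13, write 14  <struct: A0 busy until I4 writes@10>
6) issue 15, read 16, done 17, write 18  <struct: A0 busy until I5 writes@14>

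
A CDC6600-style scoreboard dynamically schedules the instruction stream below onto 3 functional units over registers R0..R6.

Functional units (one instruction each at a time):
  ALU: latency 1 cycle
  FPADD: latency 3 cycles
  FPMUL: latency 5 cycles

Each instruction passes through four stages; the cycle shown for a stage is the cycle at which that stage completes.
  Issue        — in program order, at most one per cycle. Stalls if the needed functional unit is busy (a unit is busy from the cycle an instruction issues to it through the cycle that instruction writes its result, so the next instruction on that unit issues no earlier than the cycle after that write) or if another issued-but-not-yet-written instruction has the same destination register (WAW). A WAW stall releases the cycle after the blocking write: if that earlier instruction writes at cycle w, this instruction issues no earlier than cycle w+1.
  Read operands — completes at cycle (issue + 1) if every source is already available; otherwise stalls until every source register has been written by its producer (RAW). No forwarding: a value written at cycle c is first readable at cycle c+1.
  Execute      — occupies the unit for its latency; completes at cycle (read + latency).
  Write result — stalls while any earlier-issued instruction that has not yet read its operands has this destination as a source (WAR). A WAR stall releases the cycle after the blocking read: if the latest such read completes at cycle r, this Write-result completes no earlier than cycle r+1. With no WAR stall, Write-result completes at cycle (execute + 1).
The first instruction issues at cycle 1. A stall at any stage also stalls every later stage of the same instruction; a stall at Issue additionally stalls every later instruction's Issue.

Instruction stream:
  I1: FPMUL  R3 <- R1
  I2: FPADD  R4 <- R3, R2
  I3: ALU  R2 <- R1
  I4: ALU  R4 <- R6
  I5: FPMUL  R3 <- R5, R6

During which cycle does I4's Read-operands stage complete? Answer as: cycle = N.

cycle = 15

c1: issue I1 (FPMUL)
c2: I1 read-ops · issue I2 (FPADD)
c3: issue I3 (ALU)
c4: I3 read-ops
c5: I3 finished on ALU
c7: I1 finished on FPMUL
c8: I1→R3
c9: I2 read-ops
c10: I3→R2
c12: I2 finished on FPADD
c13: I2→R4
c14: issue I4 (ALU)
c15: I4 read-ops · issue I5 (FPMUL)
c16: I4 finished on ALU · I5 read-ops
c17: I4→R4
c21: I5 finished on FPMUL
c22: I5→R3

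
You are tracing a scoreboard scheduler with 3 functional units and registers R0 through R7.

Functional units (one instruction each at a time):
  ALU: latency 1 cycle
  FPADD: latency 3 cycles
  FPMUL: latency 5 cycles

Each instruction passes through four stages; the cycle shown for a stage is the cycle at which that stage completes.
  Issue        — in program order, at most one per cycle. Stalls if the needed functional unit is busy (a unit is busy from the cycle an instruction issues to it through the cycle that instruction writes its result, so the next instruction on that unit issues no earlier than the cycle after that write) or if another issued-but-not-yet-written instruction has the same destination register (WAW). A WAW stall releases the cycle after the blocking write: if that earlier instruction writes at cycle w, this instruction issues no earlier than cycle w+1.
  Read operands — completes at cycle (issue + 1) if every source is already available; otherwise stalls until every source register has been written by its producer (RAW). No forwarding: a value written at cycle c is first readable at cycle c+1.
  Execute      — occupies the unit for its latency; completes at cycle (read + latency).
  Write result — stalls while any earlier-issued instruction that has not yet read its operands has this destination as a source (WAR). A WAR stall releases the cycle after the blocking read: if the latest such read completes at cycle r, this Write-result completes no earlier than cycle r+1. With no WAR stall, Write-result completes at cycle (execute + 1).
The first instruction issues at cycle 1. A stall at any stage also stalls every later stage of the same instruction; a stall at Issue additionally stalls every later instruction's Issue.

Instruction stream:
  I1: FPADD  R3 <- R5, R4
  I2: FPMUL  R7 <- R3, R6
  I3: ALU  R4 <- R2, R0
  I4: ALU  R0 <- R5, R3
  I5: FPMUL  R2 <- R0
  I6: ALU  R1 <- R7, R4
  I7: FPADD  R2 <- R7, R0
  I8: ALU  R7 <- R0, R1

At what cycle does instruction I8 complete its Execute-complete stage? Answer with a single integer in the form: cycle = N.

cycle = 25

1) issue 1, read 2, done 5, write 6
2) issue 2, read 7, done 12, write 13  <RAW R3: wait I1 write@6>
3) issue 3, read 4, done 5, write 6
4) issue 7, read 8, done 9, write 10  <struct: ALU busy until I3 writes@6>
5) issue 14, read 15, done 20, write 21  <struct: FPMUL busy until I2 writes@13>
6) issue 15, read 16, done 17, write 18
7) issue 22, read 23, done 26, write 27  <WAW R2: wait I5 write@21>
8) issue 23, read 24, done 25, write 26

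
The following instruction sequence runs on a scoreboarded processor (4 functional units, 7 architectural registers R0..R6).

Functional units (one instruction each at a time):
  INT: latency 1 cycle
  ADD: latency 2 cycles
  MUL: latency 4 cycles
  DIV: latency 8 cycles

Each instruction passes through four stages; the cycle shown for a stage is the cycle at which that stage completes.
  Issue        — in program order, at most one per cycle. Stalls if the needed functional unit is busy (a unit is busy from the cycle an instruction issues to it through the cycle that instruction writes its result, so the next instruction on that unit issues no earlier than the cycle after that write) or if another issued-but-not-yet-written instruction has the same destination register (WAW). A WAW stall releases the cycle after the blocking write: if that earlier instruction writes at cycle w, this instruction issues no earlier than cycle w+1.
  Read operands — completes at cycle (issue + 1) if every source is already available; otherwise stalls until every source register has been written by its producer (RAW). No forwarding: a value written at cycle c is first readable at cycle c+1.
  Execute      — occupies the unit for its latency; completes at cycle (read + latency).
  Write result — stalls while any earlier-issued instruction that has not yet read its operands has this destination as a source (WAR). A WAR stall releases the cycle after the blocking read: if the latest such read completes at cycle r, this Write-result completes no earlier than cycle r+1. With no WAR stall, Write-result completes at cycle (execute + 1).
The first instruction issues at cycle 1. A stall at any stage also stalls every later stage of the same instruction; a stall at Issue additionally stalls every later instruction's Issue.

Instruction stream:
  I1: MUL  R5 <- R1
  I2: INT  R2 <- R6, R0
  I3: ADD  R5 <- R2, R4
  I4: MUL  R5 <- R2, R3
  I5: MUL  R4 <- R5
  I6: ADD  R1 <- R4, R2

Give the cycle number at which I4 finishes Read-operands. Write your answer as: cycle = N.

cycle = 14

c1: issue I1 (MUL)
c2: I1 read-ops | issue I2 (INT)
c3: I2 read-ops
c4: I2 finished on INT
c5: I2→R2
c6: I1 finished on MUL
c7: I1→R5
c8: issue I3 (ADD)
c9: I3 read-ops
c11: I3 finished on ADD
c12: I3→R5
c13: issue I4 (MUL)
c14: I4 read-ops
c18: I4 finished on MUL
c19: I4→R5
c20: issue I5 (MUL)
c21: I5 read-ops | issue I6 (ADD)
c25: I5 finished on MUL
c26: I5→R4
c27: I6 read-ops
c29: I6 finished on ADD
c30: I6→R1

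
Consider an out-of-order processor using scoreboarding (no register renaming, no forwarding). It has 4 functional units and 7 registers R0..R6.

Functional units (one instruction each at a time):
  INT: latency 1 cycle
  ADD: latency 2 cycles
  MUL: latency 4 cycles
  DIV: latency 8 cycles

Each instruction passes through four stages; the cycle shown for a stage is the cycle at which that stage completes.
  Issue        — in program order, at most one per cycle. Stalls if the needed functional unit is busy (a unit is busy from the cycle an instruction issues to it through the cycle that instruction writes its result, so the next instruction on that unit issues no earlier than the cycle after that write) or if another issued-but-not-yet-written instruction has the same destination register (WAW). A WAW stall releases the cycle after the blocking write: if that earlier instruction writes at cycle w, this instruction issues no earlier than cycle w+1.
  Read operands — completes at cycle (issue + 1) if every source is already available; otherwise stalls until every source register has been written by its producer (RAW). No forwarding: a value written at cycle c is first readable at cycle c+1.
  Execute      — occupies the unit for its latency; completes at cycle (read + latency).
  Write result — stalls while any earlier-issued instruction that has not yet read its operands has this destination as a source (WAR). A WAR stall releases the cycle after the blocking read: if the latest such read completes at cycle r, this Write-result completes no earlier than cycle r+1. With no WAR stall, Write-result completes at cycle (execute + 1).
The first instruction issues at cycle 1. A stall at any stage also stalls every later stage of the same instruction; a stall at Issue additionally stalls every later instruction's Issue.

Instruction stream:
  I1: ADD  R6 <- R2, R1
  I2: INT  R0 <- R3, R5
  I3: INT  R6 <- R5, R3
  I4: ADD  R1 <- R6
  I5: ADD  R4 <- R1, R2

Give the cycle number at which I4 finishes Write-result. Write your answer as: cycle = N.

t=1  I1 issues→ADD
t=2  I1 reads | I2 issues→INT
t=3  I2 reads
t=4  I1 exec-done | I2 exec-done
t=5  I1 writes R6 | I2 writes R0
t=6  I3 issues→INT
t=7  I3 reads | I4 issues→ADD
t=8  I3 exec-done
t=9  I3 writes R6
t=10  I4 reads
t=12  I4 exec-done
t=13  I4 writes R1
t=14  I5 issues→ADD
t=15  I5 reads
t=17  I5 exec-done
t=18  I5 writes R4

cycle = 13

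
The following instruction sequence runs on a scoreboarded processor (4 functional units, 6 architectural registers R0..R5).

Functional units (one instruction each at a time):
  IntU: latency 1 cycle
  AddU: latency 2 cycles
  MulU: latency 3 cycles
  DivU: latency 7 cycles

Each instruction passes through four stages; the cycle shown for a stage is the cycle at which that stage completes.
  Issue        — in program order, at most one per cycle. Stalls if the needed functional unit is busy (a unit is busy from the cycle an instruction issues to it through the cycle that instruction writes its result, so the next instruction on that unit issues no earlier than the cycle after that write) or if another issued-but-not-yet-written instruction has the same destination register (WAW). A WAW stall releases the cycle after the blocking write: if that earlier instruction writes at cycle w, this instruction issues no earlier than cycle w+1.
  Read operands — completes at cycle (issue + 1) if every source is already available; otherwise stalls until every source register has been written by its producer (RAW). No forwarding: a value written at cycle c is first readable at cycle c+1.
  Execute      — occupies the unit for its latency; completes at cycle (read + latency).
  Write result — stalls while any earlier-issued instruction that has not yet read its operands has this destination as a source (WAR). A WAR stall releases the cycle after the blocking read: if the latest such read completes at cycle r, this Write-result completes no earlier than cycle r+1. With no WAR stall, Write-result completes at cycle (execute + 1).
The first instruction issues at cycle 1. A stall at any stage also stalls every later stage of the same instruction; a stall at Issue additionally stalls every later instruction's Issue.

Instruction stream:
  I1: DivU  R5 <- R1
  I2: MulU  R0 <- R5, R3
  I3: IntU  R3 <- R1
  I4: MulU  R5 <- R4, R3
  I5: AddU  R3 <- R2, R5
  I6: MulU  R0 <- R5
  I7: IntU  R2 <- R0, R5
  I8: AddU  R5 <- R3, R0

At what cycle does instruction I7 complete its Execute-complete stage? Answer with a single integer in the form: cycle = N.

c1: I1 dispatched to DivU
c2: I1 operands ready, I2 dispatched to MulU
c3: I3 dispatched to IntU
c4: I3 operands ready
c5: I3 complete
c9: I1 complete
c10: R5←I1
c11: I2 operands ready
c12: R3←I3
c14: I2 complete
c15: R0←I2
c16: I4 dispatched to MulU
c17: I4 operands ready, I5 dispatched to AddU
c20: I4 complete
c21: R5←I4
c22: I5 operands ready, I6 dispatched to MulU
c23: I6 operands ready, I7 dispatched to IntU
c24: I5 complete
c25: R3←I5
c26: I6 complete, I8 dispatched to AddU
c27: R0←I6
c28: I7 operands ready, I8 operands ready
c29: I7 complete
c30: R2←I7, I8 complete
c31: R5←I8

cycle = 29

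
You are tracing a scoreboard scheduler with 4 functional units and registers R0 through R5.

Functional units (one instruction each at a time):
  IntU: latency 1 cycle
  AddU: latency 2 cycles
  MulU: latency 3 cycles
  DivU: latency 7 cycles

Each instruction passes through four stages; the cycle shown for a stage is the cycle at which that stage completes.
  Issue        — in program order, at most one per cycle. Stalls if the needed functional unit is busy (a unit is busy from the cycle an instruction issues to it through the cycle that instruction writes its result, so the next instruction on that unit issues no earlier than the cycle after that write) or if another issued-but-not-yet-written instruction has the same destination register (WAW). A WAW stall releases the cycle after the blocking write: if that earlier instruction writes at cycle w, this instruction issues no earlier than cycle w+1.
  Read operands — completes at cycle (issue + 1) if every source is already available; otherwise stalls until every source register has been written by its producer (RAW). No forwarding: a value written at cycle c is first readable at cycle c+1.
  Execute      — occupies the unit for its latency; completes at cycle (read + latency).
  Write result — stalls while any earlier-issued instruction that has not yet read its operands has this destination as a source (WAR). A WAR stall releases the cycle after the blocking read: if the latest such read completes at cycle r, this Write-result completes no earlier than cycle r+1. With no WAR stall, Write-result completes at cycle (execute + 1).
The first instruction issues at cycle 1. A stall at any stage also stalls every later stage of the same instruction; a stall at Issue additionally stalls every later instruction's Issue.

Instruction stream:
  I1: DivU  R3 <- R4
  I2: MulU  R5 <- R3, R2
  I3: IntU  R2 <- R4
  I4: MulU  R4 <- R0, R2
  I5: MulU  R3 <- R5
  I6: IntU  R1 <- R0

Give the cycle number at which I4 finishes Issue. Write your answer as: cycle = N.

I1  is:1  ro:2  ex:9  wr:10
I2  is:2  ro:11  ex:14  wr:15  — RAW R3: wait I1 write@10
I3  is:3  ro:4  ex:5  wr:12  — WAR R2: wait I2 read@11
I4  is:16  ro:17  ex:20  wr:21  — struct: MulU busy until I2 writes@15
I5  is:22  ro:23  ex:26  wr:27  — struct: MulU busy until I4 writes@21
I6  is:23  ro:24  ex:25  wr:26

cycle = 16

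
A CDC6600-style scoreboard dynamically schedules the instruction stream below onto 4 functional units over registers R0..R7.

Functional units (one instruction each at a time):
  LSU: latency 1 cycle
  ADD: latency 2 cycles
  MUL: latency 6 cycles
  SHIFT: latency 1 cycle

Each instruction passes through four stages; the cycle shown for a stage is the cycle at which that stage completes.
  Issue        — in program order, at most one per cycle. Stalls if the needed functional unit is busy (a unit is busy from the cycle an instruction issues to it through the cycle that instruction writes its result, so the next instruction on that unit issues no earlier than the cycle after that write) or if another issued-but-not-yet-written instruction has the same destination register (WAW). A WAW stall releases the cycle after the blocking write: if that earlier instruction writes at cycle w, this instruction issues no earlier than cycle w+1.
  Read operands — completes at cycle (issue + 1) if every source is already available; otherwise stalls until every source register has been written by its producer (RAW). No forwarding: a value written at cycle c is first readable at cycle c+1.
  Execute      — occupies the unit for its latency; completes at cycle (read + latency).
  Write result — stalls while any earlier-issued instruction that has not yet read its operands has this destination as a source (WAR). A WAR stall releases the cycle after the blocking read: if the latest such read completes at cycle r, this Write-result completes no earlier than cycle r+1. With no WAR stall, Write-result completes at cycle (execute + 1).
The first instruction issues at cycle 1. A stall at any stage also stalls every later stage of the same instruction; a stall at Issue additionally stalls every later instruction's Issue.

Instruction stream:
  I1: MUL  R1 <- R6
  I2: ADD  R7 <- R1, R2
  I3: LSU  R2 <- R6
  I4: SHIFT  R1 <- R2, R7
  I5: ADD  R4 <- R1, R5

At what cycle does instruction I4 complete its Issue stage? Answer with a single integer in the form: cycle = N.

cycle = 10

1) issue 1, read 2, done 8, write 9
2) issue 2, read 10, done 12, write 13  <RAW R1: wait I1 write@9>
3) issue 3, read 4, done 5, write 11  <WAR R2: wait I2 read@10>
4) issue 10, read 14, done 15, write 16  <WAW R1: wait I1 write@9 / RAW R7: wait I2 write@13>
5) issue 14, read 17, done 19, write 20  <struct: ADD busy until I2 writes@13 / RAW R1: wait I4 write@16>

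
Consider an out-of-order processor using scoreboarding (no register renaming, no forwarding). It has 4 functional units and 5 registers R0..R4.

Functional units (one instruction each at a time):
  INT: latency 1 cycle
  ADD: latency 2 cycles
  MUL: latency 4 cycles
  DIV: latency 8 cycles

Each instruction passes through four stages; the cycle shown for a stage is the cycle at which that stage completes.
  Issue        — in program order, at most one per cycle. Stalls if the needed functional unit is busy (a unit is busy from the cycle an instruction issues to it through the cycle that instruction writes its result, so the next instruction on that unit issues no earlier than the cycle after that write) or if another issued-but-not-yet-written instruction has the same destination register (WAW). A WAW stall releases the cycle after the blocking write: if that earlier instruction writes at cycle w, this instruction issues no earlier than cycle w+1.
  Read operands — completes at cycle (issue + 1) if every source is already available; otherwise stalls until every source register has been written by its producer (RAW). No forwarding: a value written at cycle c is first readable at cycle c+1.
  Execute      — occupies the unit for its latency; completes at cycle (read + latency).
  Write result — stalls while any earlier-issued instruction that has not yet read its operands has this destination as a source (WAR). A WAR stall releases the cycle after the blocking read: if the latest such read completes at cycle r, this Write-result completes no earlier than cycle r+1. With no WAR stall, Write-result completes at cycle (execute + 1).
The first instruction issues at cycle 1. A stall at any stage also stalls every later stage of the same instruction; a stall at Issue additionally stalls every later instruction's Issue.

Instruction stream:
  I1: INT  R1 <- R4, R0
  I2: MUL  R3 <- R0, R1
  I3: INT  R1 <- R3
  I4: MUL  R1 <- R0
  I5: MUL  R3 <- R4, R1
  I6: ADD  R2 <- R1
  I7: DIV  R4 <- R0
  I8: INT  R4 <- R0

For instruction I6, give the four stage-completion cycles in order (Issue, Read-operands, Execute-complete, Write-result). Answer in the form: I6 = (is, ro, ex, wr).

c1: I1 issues→INT
c2: I1 reads · I2 issues→MUL
c3: I1 exec-done
c4: I1 writes R1
c5: I2 reads · I3 issues→INT
c9: I2 exec-done
c10: I2 writes R3
c11: I3 reads
c12: I3 exec-done
c13: I3 writes R1
c14: I4 issues→MUL
c15: I4 reads
c19: I4 exec-done
c20: I4 writes R1
c21: I5 issues→MUL
c22: I5 reads · I6 issues→ADD
c23: I6 reads · I7 issues→DIV
c24: I7 reads
c25: I6 exec-done
c26: I5 exec-done · I6 writes R2
c27: I5 writes R3
c32: I7 exec-done
c33: I7 writes R4
c34: I8 issues→INT
c35: I8 reads
c36: I8 exec-done
c37: I8 writes R4

I6 = (22, 23, 25, 26)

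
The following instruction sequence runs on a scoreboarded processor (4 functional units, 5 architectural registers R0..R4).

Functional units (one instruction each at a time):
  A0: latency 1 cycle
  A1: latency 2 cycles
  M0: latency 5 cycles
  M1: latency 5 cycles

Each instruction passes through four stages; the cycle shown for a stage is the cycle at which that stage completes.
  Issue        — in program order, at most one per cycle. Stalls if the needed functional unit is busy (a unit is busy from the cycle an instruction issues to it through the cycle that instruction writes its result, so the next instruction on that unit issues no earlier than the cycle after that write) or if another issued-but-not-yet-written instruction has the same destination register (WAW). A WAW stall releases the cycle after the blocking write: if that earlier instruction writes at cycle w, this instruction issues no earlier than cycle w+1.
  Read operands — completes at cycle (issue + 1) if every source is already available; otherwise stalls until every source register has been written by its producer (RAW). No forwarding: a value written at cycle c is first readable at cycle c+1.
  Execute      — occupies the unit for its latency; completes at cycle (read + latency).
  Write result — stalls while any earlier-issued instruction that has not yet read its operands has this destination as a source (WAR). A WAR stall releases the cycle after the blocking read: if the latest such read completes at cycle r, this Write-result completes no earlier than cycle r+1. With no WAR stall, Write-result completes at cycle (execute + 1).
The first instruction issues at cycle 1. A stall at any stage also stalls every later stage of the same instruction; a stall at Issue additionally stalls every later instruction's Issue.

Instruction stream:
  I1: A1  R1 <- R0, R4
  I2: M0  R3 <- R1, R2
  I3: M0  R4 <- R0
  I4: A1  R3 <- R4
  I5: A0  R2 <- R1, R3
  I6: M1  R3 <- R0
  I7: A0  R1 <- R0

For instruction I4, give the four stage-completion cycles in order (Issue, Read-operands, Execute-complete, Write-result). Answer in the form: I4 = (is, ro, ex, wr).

c1: I1 issues→A1
c2: I1 reads; I2 issues→M0
c4: I1 exec-done
c5: I1 writes R1
c6: I2 reads
c11: I2 exec-done
c12: I2 writes R3
c13: I3 issues→M0
c14: I3 reads; I4 issues→A1
c15: I5 issues→A0
c19: I3 exec-done
c20: I3 writes R4
c21: I4 reads
c23: I4 exec-done
c24: I4 writes R3
c25: I5 reads; I6 issues→M1
c26: I5 exec-done; I6 reads
c27: I5 writes R2
c28: I7 issues→A0
c29: I7 reads
c30: I7 exec-done
c31: I6 exec-done; I7 writes R1
c32: I6 writes R3

I4 = (14, 21, 23, 24)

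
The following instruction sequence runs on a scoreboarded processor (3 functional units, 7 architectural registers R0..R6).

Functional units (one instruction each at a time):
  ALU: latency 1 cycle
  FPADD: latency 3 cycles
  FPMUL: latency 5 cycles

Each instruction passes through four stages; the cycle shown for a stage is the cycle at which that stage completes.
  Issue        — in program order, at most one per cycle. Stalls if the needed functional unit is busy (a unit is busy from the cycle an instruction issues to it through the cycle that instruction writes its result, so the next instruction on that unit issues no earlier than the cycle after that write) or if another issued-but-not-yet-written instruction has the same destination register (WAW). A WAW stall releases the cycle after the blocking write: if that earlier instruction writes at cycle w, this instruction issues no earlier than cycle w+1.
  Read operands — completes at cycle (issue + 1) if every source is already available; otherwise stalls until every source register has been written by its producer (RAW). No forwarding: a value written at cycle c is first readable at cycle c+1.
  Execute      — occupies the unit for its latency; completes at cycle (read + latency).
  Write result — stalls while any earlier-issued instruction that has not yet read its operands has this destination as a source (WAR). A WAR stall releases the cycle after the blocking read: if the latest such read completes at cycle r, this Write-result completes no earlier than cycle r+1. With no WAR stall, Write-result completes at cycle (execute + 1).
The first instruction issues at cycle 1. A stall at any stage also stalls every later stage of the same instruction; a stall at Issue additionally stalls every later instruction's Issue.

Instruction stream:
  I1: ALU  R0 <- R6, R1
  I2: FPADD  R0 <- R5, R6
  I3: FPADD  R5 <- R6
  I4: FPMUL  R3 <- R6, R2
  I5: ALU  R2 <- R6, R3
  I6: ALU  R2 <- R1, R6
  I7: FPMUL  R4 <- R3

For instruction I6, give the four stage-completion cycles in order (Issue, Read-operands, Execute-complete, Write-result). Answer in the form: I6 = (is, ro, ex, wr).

c1: I1 issues→ALU
c2: I1 reads
c3: I1 exec-done
c4: I1 writes R0
c5: I2 issues→FPADD
c6: I2 reads
c9: I2 exec-done
c10: I2 writes R0
c11: I3 issues→FPADD
c12: I3 reads, I4 issues→FPMUL
c13: I4 reads, I5 issues→ALU
c15: I3 exec-done
c16: I3 writes R5
c18: I4 exec-done
c19: I4 writes R3
c20: I5 reads
c21: I5 exec-done
c22: I5 writes R2
c23: I6 issues→ALU
c24: I6 reads, I7 issues→FPMUL
c25: I6 exec-done, I7 reads
c26: I6 writes R2
c30: I7 exec-done
c31: I7 writes R4

I6 = (23, 24, 25, 26)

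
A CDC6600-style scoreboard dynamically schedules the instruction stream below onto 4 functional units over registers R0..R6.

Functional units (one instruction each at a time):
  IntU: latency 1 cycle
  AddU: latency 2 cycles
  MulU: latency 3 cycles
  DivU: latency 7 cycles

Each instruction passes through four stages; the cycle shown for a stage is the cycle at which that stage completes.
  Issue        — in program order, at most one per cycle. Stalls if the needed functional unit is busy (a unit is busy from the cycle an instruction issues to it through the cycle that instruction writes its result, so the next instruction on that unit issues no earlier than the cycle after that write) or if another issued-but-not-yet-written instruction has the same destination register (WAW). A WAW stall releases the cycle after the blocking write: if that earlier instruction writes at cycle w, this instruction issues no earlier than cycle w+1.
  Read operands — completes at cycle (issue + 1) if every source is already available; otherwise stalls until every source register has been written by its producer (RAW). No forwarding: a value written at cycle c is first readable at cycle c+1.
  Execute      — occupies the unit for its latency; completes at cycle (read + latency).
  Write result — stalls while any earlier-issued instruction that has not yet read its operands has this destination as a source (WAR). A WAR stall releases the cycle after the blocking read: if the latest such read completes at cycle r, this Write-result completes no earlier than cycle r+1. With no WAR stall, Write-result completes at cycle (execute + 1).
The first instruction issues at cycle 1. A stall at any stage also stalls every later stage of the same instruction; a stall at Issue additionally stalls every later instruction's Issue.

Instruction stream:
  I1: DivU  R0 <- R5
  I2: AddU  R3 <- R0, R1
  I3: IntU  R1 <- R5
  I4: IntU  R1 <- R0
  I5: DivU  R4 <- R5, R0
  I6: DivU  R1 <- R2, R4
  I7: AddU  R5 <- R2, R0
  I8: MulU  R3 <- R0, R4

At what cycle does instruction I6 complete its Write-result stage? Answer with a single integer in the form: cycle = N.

I1: IS=1 RO=2 EX=9 WR=10
I2: IS=2 RO=11 EX=13 WR=14  [RAW R0: wait I1 write@10]
I3: IS=3 RO=4 EX=5 WR=12  [WAR R1: wait I2 read@11]
I4: IS=13 RO=14 EX=15 WR=16  [struct: IntU busy until I3 writes@12]
I5: IS=14 RO=15 EX=22 WR=23
I6: IS=24 RO=25 EX=32 WR=33  [struct: DivU busy until I5 writes@23]
I7: IS=25 RO=26 EX=28 WR=29
I8: IS=26 RO=27 EX=30 WR=31

cycle = 33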